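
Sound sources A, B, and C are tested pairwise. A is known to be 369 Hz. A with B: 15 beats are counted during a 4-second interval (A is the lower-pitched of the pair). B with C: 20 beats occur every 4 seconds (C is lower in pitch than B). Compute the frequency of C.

367.75 Hz

A–B: Beat frequency = 15/4 = 3.75 Hz.
B is above A, so f_B = 369 + 3.75 = 372.75 Hz.
B–C: Beat frequency = 20/4 = 5 Hz.
C is below B, so f_C = 372.75 − 5 = 367.75 Hz.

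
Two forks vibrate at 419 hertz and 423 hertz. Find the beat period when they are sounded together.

0.250 s

f_beat = |419 − 423| = 4 Hz.
Beat period T = 1 / f_beat = 1 / 4 s.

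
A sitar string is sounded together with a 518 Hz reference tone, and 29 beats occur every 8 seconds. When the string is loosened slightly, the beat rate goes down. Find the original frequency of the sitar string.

Beat frequency = 29/8 = 3.625 Hz.
|f − 518| = 3.625, so the sitar string was at either 514.375 Hz or 521.625 Hz.
Reducing tension lowers a string's frequency; the adjustment lowers the sitar string's frequency.
The beat rate fell, so the adjustment moved the sitar string toward 518 Hz — it must have started above the reference.

521.625 Hz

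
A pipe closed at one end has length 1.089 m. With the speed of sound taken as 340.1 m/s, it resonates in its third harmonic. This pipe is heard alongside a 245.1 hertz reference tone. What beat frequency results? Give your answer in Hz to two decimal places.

Closed pipe (odd harmonics): f_n = n·v/(4L) = 3·340.1/(4·1.089) = 234.2287 Hz.
f_beat = |234.2287 − 245.1| = 10.87 Hz.

10.87 Hz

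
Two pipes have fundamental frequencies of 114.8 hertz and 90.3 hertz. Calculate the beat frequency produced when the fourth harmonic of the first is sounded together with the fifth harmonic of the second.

Fourth harmonic of the first: 4·114.8 = 459.2 Hz.
Fifth harmonic of the second: 5·90.3 = 451.5 Hz.
f_beat = |459.2 − 451.5| = 7.7 Hz.

7.7 Hz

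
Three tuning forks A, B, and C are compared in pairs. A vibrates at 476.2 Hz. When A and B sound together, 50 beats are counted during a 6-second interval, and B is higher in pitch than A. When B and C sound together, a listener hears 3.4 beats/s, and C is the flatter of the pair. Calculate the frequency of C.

481.1333 Hz

A–B: Beat frequency = 50/6 = 8.3333 Hz.
B is above A, so f_B = 476.2 + 8.3333 = 484.5333 Hz.
C is below B, so f_C = 484.5333 − 3.4 = 481.1333 Hz.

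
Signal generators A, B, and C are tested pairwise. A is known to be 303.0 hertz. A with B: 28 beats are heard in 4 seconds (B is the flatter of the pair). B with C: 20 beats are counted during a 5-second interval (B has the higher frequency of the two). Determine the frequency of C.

A–B: Beat frequency = 28/4 = 7 Hz.
B is below A, so f_B = 303.0 − 7 = 296 Hz.
B–C: Beat frequency = 20/5 = 4 Hz.
C is below B, so f_C = 296 − 4 = 292 Hz.

292 Hz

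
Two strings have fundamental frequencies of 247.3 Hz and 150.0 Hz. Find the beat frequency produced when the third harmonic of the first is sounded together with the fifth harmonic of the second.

Third harmonic of the first: 3·247.3 = 741.9 Hz.
Fifth harmonic of the second: 5·150.0 = 750.0 Hz.
f_beat = |741.9 − 750.0| = 8.1 Hz.

8.1 Hz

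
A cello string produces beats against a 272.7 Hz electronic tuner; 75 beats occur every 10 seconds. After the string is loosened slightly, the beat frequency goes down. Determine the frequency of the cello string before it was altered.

280.2 Hz

Beat frequency = 75/10 = 7.5 Hz.
|f − 272.7| = 7.5, so the cello string was at either 265.2 Hz or 280.2 Hz.
Reducing tension lowers a string's frequency; the adjustment lowers the cello string's frequency.
The beat rate fell, so the adjustment moved the cello string toward 272.7 Hz — it must have started above the reference.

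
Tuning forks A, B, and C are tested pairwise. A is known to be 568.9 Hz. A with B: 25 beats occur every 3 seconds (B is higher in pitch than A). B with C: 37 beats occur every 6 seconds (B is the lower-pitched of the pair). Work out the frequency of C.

A–B: Beat frequency = 25/3 = 8.3333 Hz.
B is above A, so f_B = 568.9 + 8.3333 = 577.2333 Hz.
B–C: Beat frequency = 37/6 = 6.1667 Hz.
C is above B, so f_C = 577.2333 + 6.1667 = 583.4 Hz.

583.4 Hz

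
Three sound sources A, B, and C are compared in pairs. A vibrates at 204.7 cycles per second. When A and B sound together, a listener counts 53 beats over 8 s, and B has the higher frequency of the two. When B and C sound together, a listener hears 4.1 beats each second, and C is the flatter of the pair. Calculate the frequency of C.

207.225 Hz

A–B: Beat frequency = 53/8 = 6.625 Hz.
B is above A, so f_B = 204.7 + 6.625 = 211.325 Hz.
C is below B, so f_C = 211.325 − 4.1 = 207.225 Hz.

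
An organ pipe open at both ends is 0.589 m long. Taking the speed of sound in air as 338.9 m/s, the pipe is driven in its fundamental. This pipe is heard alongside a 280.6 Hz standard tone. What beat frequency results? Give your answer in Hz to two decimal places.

7.09 Hz

Open pipe: f_n = n·v/(2L) = 1·338.9/(2·0.589) = 287.6910 Hz.
f_beat = |287.6910 − 280.6| = 7.09 Hz.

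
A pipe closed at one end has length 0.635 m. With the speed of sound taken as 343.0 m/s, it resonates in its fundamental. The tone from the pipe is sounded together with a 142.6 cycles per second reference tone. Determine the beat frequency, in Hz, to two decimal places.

7.56 Hz

Closed pipe (odd harmonics): f_n = n·v/(4L) = 1·343.0/(4·0.635) = 135.0394 Hz.
f_beat = |135.0394 − 142.6| = 7.56 Hz.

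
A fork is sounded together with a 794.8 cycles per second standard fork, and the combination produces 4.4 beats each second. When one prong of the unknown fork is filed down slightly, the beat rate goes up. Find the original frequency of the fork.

799.2 Hz

|f − 794.8| = 4.4, so the fork was at either 790.4 Hz or 799.2 Hz.
Filing a prong removes mass and raises the fork's frequency; the adjustment raises the fork's frequency.
The beat rate rose, so the adjustment moved the fork further from 794.8 Hz — it was already above the reference.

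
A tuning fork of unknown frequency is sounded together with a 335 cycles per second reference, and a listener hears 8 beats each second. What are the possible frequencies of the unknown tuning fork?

327 Hz or 343 Hz

|f − 335| = 8, so f = 335 ± 8.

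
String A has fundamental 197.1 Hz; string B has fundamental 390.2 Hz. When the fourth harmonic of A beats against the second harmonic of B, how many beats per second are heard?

8.0 Hz

Fourth harmonic of the first: 4·197.1 = 788.4 Hz.
Second harmonic of the second: 2·390.2 = 780.4 Hz.
f_beat = |788.4 − 780.4| = 8.0 Hz.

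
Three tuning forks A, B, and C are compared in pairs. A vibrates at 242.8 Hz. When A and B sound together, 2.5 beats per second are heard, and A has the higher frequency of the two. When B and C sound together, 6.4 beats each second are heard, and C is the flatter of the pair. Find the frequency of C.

B is below A, so f_B = 242.8 − 2.5 = 240.3 Hz.
C is below B, so f_C = 240.3 − 6.4 = 233.9 Hz.

233.9 Hz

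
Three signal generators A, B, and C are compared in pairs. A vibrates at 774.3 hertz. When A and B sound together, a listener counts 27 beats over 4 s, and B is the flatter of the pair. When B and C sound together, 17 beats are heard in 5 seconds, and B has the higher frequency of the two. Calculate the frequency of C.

764.15 Hz

A–B: Beat frequency = 27/4 = 6.75 Hz.
B is below A, so f_B = 774.3 − 6.75 = 767.55 Hz.
B–C: Beat frequency = 17/5 = 3.4 Hz.
C is below B, so f_C = 767.55 − 3.4 = 764.15 Hz.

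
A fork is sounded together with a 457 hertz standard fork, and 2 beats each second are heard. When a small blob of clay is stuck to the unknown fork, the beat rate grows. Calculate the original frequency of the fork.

455 Hz

|f − 457| = 2, so the fork was at either 455 Hz or 459 Hz.
Adding mass to a fork lowers its frequency; the adjustment lowers the fork's frequency.
The beat rate rose, so the adjustment moved the fork further from 457 Hz — it was already below the reference.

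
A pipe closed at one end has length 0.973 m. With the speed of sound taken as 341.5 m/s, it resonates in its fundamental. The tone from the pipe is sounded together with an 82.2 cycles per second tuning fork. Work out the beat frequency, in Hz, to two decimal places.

5.54 Hz

Closed pipe (odd harmonics): f_n = n·v/(4L) = 1·341.5/(4·0.973) = 87.7441 Hz.
f_beat = |87.7441 − 82.2| = 5.54 Hz.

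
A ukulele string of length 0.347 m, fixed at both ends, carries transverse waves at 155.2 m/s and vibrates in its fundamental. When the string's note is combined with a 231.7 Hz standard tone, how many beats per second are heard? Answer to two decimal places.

8.07 Hz

For a string fixed at both ends, f_n = n·v/(2L) = 1·155.2/(2·0.347) = 223.6311 Hz.
f_beat = |223.6311 − 231.7| = 8.07 Hz.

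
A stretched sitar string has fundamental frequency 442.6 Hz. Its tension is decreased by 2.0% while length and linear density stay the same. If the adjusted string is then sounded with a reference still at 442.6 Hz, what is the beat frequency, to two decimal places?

4.45 Hz

For a string, f ∝ √T, so the new frequency is 442.6·√0.980 = 438.1516 Hz.
f_beat = |438.1516 − 442.6| = 4.45 Hz.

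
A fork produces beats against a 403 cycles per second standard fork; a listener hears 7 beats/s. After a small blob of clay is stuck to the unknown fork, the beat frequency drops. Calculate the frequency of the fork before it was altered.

|f − 403| = 7, so the fork was at either 396 Hz or 410 Hz.
Adding mass to a fork lowers its frequency; the adjustment lowers the fork's frequency.
The beat rate fell, so the adjustment moved the fork toward 403 Hz — it must have started above the reference.

410 Hz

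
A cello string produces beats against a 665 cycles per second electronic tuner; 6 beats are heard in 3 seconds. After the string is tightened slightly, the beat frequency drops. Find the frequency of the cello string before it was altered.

663 Hz

Beat frequency = 6/3 = 2 Hz.
|f − 665| = 2, so the cello string was at either 663 Hz or 667 Hz.
Increasing tension raises a string's frequency; the adjustment raises the cello string's frequency.
The beat rate fell, so the adjustment moved the cello string toward 665 Hz — it must have started below the reference.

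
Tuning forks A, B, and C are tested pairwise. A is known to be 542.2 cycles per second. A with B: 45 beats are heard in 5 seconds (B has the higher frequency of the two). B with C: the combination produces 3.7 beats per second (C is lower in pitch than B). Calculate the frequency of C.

547.5 Hz

A–B: Beat frequency = 45/5 = 9 Hz.
B is above A, so f_B = 542.2 + 9 = 551.2 Hz.
C is below B, so f_C = 551.2 − 3.7 = 547.5 Hz.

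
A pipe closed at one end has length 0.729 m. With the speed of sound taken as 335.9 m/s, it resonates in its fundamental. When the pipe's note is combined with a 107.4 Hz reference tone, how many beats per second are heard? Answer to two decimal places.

Closed pipe (odd harmonics): f_n = n·v/(4L) = 1·335.9/(4·0.729) = 115.1920 Hz.
f_beat = |115.1920 − 107.4| = 7.79 Hz.

7.79 Hz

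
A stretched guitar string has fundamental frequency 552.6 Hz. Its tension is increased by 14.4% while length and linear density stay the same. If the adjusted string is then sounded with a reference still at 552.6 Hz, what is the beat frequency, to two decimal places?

38.45 Hz

For a string, f ∝ √T, so the new frequency is 552.6·√1.144 = 591.0496 Hz.
f_beat = |591.0496 − 552.6| = 38.45 Hz.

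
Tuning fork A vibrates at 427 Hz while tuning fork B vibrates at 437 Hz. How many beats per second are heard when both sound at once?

10 Hz

f_beat = |f₁ − f₂|.
|427 − 437| = 10 Hz.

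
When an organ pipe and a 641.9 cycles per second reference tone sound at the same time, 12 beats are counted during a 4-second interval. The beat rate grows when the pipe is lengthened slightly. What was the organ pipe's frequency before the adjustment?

Beat frequency = 12/4 = 3 Hz.
|f − 641.9| = 3, so the organ pipe was at either 638.9 Hz or 644.9 Hz.
A longer pipe has a lower fundamental; the adjustment lowers the organ pipe's frequency.
The beat rate rose, so the adjustment moved the organ pipe further from 641.9 Hz — it was already below the reference.

638.9 Hz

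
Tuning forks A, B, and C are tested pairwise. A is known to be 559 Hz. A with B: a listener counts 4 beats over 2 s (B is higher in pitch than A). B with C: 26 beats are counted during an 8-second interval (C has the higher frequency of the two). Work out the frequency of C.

A–B: Beat frequency = 4/2 = 2 Hz.
B is above A, so f_B = 559 + 2 = 561 Hz.
B–C: Beat frequency = 26/8 = 3.25 Hz.
C is above B, so f_C = 561 + 3.25 = 564.25 Hz.

564.25 Hz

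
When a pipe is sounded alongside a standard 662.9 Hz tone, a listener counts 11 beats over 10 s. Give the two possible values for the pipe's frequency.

661.8 Hz or 664 Hz

Beat frequency = 11/10 = 1.1 Hz.
|f − 662.9| = 1.1, so f = 662.9 ± 1.1.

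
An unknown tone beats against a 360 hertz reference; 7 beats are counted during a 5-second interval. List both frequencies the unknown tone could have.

Beat frequency = 7/5 = 1.4 Hz.
|f − 360| = 1.4, so f = 360 ± 1.4.

358.6 Hz or 361.4 Hz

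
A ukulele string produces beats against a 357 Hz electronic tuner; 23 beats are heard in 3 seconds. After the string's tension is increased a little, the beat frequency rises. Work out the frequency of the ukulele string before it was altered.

364.6667 Hz

Beat frequency = 23/3 = 7.6667 Hz.
|f − 357| = 7.6667, so the ukulele string was at either 349.3333 Hz or 364.6667 Hz.
Higher tension means higher frequency; the adjustment raises the ukulele string's frequency.
The beat rate rose, so the adjustment moved the ukulele string further from 357 Hz — it was already above the reference.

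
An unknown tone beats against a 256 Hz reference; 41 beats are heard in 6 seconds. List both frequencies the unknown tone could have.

Beat frequency = 41/6 = 6.8333 Hz.
|f − 256| = 6.8333, so f = 256 ± 6.8333.

249.1667 Hz or 262.8333 Hz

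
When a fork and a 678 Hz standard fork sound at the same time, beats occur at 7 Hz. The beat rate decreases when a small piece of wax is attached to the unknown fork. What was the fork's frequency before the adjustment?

|f − 678| = 7, so the fork was at either 671 Hz or 685 Hz.
Loading a fork with wax lowers its frequency; the adjustment lowers the fork's frequency.
The beat rate fell, so the adjustment moved the fork toward 678 Hz — it must have started above the reference.

685 Hz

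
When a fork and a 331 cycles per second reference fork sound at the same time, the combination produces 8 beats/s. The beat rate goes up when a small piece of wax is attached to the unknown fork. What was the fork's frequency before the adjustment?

|f − 331| = 8, so the fork was at either 323 Hz or 339 Hz.
Loading a fork with wax lowers its frequency; the adjustment lowers the fork's frequency.
The beat rate rose, so the adjustment moved the fork further from 331 Hz — it was already below the reference.

323 Hz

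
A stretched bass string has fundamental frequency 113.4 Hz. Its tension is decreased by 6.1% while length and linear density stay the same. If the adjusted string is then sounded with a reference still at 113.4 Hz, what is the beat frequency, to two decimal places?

3.51 Hz

For a string, f ∝ √T, so the new frequency is 113.4·√0.939 = 109.8869 Hz.
f_beat = |109.8869 − 113.4| = 3.51 Hz.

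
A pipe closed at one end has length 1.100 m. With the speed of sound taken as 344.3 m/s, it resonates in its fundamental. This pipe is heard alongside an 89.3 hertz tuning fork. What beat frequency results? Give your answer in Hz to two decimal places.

Closed pipe (odd harmonics): f_n = n·v/(4L) = 1·344.3/(4·1.100) = 78.2500 Hz.
f_beat = |78.2500 − 89.3| = 11.05 Hz.

11.05 Hz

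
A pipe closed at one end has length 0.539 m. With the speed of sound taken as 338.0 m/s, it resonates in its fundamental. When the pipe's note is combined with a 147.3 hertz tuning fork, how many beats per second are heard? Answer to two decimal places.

9.47 Hz

Closed pipe (odd harmonics): f_n = n·v/(4L) = 1·338.0/(4·0.539) = 156.7718 Hz.
f_beat = |156.7718 − 147.3| = 9.47 Hz.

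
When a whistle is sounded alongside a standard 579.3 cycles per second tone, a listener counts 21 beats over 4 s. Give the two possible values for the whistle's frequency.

Beat frequency = 21/4 = 5.25 Hz.
|f − 579.3| = 5.25, so f = 579.3 ± 5.25.

574.05 Hz or 584.55 Hz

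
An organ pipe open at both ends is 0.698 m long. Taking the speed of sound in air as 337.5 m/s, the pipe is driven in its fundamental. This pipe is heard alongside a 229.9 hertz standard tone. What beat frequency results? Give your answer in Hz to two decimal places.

Open pipe: f_n = n·v/(2L) = 1·337.5/(2·0.698) = 241.7622 Hz.
f_beat = |241.7622 − 229.9| = 11.86 Hz.

11.86 Hz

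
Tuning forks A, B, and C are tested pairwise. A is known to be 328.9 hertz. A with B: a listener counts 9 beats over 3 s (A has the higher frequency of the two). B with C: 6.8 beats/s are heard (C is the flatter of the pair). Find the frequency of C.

A–B: Beat frequency = 9/3 = 3 Hz.
B is below A, so f_B = 328.9 − 3 = 325.9 Hz.
C is below B, so f_C = 325.9 − 6.8 = 319.1 Hz.

319.1 Hz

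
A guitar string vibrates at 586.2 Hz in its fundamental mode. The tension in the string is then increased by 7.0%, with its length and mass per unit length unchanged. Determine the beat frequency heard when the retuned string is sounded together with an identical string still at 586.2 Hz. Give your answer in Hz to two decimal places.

For a string, f ∝ √T, so the new frequency is 586.2·√1.070 = 606.3700 Hz.
f_beat = |606.3700 − 586.2| = 20.17 Hz.

20.17 Hz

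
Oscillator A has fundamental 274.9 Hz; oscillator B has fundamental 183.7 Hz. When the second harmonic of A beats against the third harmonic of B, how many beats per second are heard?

Second harmonic of the first: 2·274.9 = 549.8 Hz.
Third harmonic of the second: 3·183.7 = 551.1 Hz.
f_beat = |549.8 − 551.1| = 1.3 Hz.

1.3 Hz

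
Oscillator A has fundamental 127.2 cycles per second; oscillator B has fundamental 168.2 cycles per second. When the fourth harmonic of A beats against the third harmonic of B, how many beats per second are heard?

Fourth harmonic of the first: 4·127.2 = 508.8 Hz.
Third harmonic of the second: 3·168.2 = 504.6 Hz.
f_beat = |508.8 − 504.6| = 4.2 Hz.

4.2 Hz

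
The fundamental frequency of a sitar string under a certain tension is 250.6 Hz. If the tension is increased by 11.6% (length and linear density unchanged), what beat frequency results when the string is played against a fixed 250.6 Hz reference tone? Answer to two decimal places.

For a string, f ∝ √T, so the new frequency is 250.6·√1.116 = 264.7361 Hz.
f_beat = |264.7361 − 250.6| = 14.14 Hz.

14.14 Hz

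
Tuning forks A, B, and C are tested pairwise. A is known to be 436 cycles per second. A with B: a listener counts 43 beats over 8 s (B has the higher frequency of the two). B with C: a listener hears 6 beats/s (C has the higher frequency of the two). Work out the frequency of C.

447.375 Hz

A–B: Beat frequency = 43/8 = 5.375 Hz.
B is above A, so f_B = 436 + 5.375 = 441.375 Hz.
C is above B, so f_C = 441.375 + 6 = 447.375 Hz.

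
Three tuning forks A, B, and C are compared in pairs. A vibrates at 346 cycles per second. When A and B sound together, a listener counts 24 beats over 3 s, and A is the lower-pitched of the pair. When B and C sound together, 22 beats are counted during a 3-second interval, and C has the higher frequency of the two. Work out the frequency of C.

361.3333 Hz

A–B: Beat frequency = 24/3 = 8 Hz.
B is above A, so f_B = 346 + 8 = 354 Hz.
B–C: Beat frequency = 22/3 = 7.3333 Hz.
C is above B, so f_C = 354 + 7.3333 = 361.3333 Hz.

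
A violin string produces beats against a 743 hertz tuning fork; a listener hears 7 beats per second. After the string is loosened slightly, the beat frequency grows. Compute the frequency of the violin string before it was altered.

736 Hz

|f − 743| = 7, so the violin string was at either 736 Hz or 750 Hz.
Reducing tension lowers a string's frequency; the adjustment lowers the violin string's frequency.
The beat rate rose, so the adjustment moved the violin string further from 743 Hz — it was already below the reference.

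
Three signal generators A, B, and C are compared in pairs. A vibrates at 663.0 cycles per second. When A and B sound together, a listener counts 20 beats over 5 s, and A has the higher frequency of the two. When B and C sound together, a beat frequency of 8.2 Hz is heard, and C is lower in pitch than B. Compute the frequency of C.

650.8 Hz

A–B: Beat frequency = 20/5 = 4 Hz.
B is below A, so f_B = 663.0 − 4 = 659 Hz.
C is below B, so f_C = 659 − 8.2 = 650.8 Hz.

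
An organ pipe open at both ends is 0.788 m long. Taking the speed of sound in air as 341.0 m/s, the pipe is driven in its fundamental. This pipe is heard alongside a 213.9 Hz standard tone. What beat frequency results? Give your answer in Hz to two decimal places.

Open pipe: f_n = n·v/(2L) = 1·341.0/(2·0.788) = 216.3706 Hz.
f_beat = |216.3706 − 213.9| = 2.47 Hz.

2.47 Hz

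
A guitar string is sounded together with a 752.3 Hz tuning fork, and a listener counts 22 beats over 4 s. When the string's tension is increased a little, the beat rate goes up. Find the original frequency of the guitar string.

Beat frequency = 22/4 = 5.5 Hz.
|f − 752.3| = 5.5, so the guitar string was at either 746.8 Hz or 757.8 Hz.
Higher tension means higher frequency; the adjustment raises the guitar string's frequency.
The beat rate rose, so the adjustment moved the guitar string further from 752.3 Hz — it was already above the reference.

757.8 Hz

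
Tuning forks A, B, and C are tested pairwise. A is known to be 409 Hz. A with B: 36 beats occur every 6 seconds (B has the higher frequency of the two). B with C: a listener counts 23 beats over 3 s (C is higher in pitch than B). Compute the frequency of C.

422.6667 Hz

A–B: Beat frequency = 36/6 = 6 Hz.
B is above A, so f_B = 409 + 6 = 415 Hz.
B–C: Beat frequency = 23/3 = 7.6667 Hz.
C is above B, so f_C = 415 + 7.6667 = 422.6667 Hz.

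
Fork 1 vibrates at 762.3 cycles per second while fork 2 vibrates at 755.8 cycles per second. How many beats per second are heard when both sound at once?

Beats arise from superposition of two nearby frequencies; the beat rate is |f₁ − f₂|.
|762.3 − 755.8| = 6.5 Hz.

6.5 Hz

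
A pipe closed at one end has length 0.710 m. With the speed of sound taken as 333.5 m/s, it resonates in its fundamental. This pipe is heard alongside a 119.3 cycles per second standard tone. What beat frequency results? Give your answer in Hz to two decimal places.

1.87 Hz

Closed pipe (odd harmonics): f_n = n·v/(4L) = 1·333.5/(4·0.710) = 117.4296 Hz.
f_beat = |117.4296 − 119.3| = 1.87 Hz.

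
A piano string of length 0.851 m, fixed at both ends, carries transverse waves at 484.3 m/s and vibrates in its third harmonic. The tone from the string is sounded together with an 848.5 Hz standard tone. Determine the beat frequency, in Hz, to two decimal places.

For a string fixed at both ends, f_n = n·v/(2L) = 3·484.3/(2·0.851) = 853.6428 Hz.
f_beat = |853.6428 − 848.5| = 5.14 Hz.

5.14 Hz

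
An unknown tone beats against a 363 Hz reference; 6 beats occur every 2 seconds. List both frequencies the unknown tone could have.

Beat frequency = 6/2 = 3 Hz.
|f − 363| = 3, so f = 363 ± 3.

360 Hz or 366 Hz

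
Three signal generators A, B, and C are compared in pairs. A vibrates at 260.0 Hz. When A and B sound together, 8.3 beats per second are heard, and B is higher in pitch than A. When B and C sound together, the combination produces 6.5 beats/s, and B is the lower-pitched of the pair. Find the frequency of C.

B is above A, so f_B = 260.0 + 8.3 = 268.3 Hz.
C is above B, so f_C = 268.3 + 6.5 = 274.8 Hz.

274.8 Hz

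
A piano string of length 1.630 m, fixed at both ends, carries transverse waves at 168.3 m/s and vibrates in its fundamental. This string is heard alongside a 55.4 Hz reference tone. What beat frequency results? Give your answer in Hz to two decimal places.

For a string fixed at both ends, f_n = n·v/(2L) = 1·168.3/(2·1.630) = 51.6258 Hz.
f_beat = |51.6258 − 55.4| = 3.77 Hz.

3.77 Hz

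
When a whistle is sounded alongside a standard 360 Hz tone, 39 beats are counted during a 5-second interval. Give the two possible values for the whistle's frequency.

Beat frequency = 39/5 = 7.8 Hz.
|f − 360| = 7.8, so f = 360 ± 7.8.

352.2 Hz or 367.8 Hz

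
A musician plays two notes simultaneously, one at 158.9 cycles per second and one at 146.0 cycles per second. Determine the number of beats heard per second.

12.9 Hz

Beats arise from superposition of two nearby frequencies; the beat rate is |f₁ − f₂|.
|158.9 − 146.0| = 12.9 Hz.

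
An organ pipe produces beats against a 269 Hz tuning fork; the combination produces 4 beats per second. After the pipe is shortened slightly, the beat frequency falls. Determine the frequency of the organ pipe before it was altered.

265 Hz

|f − 269| = 4, so the organ pipe was at either 265 Hz or 273 Hz.
A shorter pipe has a higher fundamental; the adjustment raises the organ pipe's frequency.
The beat rate fell, so the adjustment moved the organ pipe toward 269 Hz — it must have started below the reference.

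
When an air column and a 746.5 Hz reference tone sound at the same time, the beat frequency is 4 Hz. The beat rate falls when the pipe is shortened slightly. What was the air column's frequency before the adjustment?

742.5 Hz

|f − 746.5| = 4, so the air column was at either 742.5 Hz or 750.5 Hz.
A shorter pipe has a higher fundamental; the adjustment raises the air column's frequency.
The beat rate fell, so the adjustment moved the air column toward 746.5 Hz — it must have started below the reference.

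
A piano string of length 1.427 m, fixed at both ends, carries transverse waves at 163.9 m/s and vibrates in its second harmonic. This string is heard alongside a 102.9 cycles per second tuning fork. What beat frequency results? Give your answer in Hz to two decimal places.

11.96 Hz

For a string fixed at both ends, f_n = n·v/(2L) = 2·163.9/(2·1.427) = 114.8563 Hz.
f_beat = |114.8563 − 102.9| = 11.96 Hz.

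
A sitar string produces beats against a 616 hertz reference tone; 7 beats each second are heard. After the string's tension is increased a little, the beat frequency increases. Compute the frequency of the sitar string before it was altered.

623 Hz

|f − 616| = 7, so the sitar string was at either 609 Hz or 623 Hz.
Higher tension means higher frequency; the adjustment raises the sitar string's frequency.
The beat rate rose, so the adjustment moved the sitar string further from 616 Hz — it was already above the reference.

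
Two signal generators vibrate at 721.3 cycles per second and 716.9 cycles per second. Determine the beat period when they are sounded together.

0.227 s

f_beat = |721.3 − 716.9| = 4.4 Hz.
Beat period T = 1 / f_beat = 1 / 4.4 s.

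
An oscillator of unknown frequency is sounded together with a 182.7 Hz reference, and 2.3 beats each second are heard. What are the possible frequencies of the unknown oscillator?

|f − 182.7| = 2.3, so f = 182.7 ± 2.3.

180.4 Hz or 185 Hz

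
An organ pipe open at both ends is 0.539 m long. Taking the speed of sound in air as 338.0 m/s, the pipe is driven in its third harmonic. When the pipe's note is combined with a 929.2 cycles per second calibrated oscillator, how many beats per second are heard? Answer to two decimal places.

11.43 Hz

Open pipe: f_n = n·v/(2L) = 3·338.0/(2·0.539) = 940.6308 Hz.
f_beat = |940.6308 − 929.2| = 11.43 Hz.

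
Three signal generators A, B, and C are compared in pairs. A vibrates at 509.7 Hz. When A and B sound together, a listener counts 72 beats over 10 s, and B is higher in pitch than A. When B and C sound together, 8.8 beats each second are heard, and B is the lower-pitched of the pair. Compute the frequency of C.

A–B: Beat frequency = 72/10 = 7.2 Hz.
B is above A, so f_B = 509.7 + 7.2 = 516.9 Hz.
C is above B, so f_C = 516.9 + 8.8 = 525.7 Hz.

525.7 Hz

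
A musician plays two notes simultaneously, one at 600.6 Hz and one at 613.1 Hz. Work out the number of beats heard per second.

12.5 Hz

f_beat = |f₁ − f₂|.
|600.6 − 613.1| = 12.5 Hz.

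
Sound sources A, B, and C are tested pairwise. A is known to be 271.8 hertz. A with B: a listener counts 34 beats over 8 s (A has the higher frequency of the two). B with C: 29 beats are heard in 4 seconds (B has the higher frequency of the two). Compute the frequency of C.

260.3 Hz

A–B: Beat frequency = 34/8 = 4.25 Hz.
B is below A, so f_B = 271.8 − 4.25 = 267.55 Hz.
B–C: Beat frequency = 29/4 = 7.25 Hz.
C is below B, so f_C = 267.55 − 7.25 = 260.3 Hz.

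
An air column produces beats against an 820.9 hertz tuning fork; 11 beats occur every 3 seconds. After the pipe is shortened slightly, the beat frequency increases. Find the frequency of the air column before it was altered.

824.5667 Hz

Beat frequency = 11/3 = 3.6667 Hz.
|f − 820.9| = 3.6667, so the air column was at either 817.2333 Hz or 824.5667 Hz.
A shorter pipe has a higher fundamental; the adjustment raises the air column's frequency.
The beat rate rose, so the adjustment moved the air column further from 820.9 Hz — it was already above the reference.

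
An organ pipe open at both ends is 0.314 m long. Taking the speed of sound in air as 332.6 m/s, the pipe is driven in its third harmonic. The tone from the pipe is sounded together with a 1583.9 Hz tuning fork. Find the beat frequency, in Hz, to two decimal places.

4.95 Hz

Open pipe: f_n = n·v/(2L) = 3·332.6/(2·0.314) = 1588.8535 Hz.
f_beat = |1588.8535 − 1583.9| = 4.95 Hz.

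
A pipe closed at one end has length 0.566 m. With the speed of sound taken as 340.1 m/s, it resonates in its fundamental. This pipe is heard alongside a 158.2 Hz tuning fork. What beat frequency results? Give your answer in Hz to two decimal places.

Closed pipe (odd harmonics): f_n = n·v/(4L) = 1·340.1/(4·0.566) = 150.2208 Hz.
f_beat = |150.2208 − 158.2| = 7.98 Hz.

7.98 Hz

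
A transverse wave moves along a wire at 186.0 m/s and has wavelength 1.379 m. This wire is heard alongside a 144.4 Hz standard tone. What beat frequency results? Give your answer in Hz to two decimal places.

Source frequency f = v/λ = 186.0/1.379 = 134.8803 Hz.
f_beat = |134.8803 − 144.4| = 9.52 Hz.

9.52 Hz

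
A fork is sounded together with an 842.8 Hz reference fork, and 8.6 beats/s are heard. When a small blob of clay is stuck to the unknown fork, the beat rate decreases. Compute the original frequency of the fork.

|f − 842.8| = 8.6, so the fork was at either 834.2 Hz or 851.4 Hz.
Adding mass to a fork lowers its frequency; the adjustment lowers the fork's frequency.
The beat rate fell, so the adjustment moved the fork toward 842.8 Hz — it must have started above the reference.

851.4 Hz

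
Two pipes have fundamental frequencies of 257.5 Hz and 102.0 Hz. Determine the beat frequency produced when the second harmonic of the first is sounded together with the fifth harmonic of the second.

Second harmonic of the first: 2·257.5 = 515.0 Hz.
Fifth harmonic of the second: 5·102.0 = 510.0 Hz.
f_beat = |515.0 − 510.0| = 5.0 Hz.

5.0 Hz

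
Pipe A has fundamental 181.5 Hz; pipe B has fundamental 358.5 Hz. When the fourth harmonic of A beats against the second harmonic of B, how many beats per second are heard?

Fourth harmonic of the first: 4·181.5 = 726.0 Hz.
Second harmonic of the second: 2·358.5 = 717.0 Hz.
f_beat = |726.0 − 717.0| = 9.0 Hz.

9.0 Hz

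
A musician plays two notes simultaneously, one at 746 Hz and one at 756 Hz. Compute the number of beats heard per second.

10 Hz

f_beat = |f₁ − f₂|.
|746 − 756| = 10 Hz.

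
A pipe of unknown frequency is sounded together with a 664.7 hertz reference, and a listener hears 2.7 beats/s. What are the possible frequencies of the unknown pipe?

|f − 664.7| = 2.7, so f = 664.7 ± 2.7.

662 Hz or 667.4 Hz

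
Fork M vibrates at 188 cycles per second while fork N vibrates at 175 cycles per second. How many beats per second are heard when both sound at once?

13 Hz

f_beat = |f₁ − f₂|.
|188 − 175| = 13 Hz.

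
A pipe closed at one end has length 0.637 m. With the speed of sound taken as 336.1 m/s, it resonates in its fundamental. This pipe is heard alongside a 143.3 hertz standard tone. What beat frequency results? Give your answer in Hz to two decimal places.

Closed pipe (odd harmonics): f_n = n·v/(4L) = 1·336.1/(4·0.637) = 131.9074 Hz.
f_beat = |131.9074 − 143.3| = 11.39 Hz.

11.39 Hz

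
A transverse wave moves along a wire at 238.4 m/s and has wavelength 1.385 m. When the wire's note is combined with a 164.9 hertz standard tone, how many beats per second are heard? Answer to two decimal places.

7.23 Hz

Source frequency f = v/λ = 238.4/1.385 = 172.1300 Hz.
f_beat = |172.1300 − 164.9| = 7.23 Hz.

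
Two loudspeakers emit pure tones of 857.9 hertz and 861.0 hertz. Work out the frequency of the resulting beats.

3.1 Hz

f_beat = |f₁ − f₂|.
|857.9 − 861.0| = 3.1 Hz.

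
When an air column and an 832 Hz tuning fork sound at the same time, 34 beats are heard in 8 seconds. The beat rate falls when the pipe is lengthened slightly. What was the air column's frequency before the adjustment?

Beat frequency = 34/8 = 4.25 Hz.
|f − 832| = 4.25, so the air column was at either 827.75 Hz or 836.25 Hz.
A longer pipe has a lower fundamental; the adjustment lowers the air column's frequency.
The beat rate fell, so the adjustment moved the air column toward 832 Hz — it must have started above the reference.

836.25 Hz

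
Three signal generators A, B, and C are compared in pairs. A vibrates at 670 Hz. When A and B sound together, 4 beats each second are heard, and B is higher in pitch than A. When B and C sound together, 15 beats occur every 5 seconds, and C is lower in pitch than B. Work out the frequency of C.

B is above A, so f_B = 670 + 4 = 674 Hz.
B–C: Beat frequency = 15/5 = 3 Hz.
C is below B, so f_C = 674 − 3 = 671 Hz.

671 Hz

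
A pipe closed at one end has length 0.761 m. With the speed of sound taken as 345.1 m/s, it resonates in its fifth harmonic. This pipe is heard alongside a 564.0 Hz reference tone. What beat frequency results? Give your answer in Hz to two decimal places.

2.85 Hz

Closed pipe (odd harmonics): f_n = n·v/(4L) = 5·345.1/(4·0.761) = 566.8528 Hz.
f_beat = |566.8528 − 564.0| = 2.85 Hz.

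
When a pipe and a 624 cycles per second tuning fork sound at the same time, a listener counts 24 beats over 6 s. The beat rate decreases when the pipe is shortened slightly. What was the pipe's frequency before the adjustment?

620 Hz

Beat frequency = 24/6 = 4 Hz.
|f − 624| = 4, so the pipe was at either 620 Hz or 628 Hz.
A shorter pipe has a higher fundamental; the adjustment raises the pipe's frequency.
The beat rate fell, so the adjustment moved the pipe toward 624 Hz — it must have started below the reference.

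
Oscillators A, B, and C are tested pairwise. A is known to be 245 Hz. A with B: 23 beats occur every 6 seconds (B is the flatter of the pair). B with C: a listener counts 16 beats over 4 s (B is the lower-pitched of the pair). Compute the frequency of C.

245.1667 Hz

A–B: Beat frequency = 23/6 = 3.8333 Hz.
B is below A, so f_B = 245 − 3.8333 = 241.1667 Hz.
B–C: Beat frequency = 16/4 = 4 Hz.
C is above B, so f_C = 241.1667 + 4 = 245.1667 Hz.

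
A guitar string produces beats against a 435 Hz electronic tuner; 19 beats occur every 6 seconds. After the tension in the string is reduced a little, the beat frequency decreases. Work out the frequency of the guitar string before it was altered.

438.1667 Hz

Beat frequency = 19/6 = 3.1667 Hz.
|f − 435| = 3.1667, so the guitar string was at either 431.8333 Hz or 438.1667 Hz.
Lower tension means lower frequency; the adjustment lowers the guitar string's frequency.
The beat rate fell, so the adjustment moved the guitar string toward 435 Hz — it must have started above the reference.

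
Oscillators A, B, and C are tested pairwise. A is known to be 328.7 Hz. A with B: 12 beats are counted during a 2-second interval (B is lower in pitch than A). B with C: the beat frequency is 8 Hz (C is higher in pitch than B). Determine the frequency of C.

A–B: Beat frequency = 12/2 = 6 Hz.
B is below A, so f_B = 328.7 − 6 = 322.7 Hz.
C is above B, so f_C = 322.7 + 8 = 330.7 Hz.

330.7 Hz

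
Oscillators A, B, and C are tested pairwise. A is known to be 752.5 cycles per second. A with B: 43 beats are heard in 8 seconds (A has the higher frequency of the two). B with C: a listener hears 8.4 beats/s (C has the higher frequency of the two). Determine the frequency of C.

A–B: Beat frequency = 43/8 = 5.375 Hz.
B is below A, so f_B = 752.5 − 5.375 = 747.125 Hz.
C is above B, so f_C = 747.125 + 8.4 = 755.525 Hz.

755.525 Hz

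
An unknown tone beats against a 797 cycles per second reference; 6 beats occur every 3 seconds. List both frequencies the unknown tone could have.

795 Hz or 799 Hz

Beat frequency = 6/3 = 2 Hz.
|f − 797| = 2, so f = 797 ± 2.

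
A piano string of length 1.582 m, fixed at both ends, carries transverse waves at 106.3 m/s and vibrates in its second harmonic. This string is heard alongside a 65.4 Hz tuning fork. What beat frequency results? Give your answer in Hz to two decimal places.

For a string fixed at both ends, f_n = n·v/(2L) = 2·106.3/(2·1.582) = 67.1934 Hz.
f_beat = |67.1934 − 65.4| = 1.79 Hz.

1.79 Hz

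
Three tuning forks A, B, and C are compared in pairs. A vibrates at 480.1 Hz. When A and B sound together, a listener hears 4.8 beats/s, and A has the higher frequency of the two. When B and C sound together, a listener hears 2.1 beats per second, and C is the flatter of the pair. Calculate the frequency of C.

473.2 Hz

B is below A, so f_B = 480.1 − 4.8 = 475.3 Hz.
C is below B, so f_C = 475.3 − 2.1 = 473.2 Hz.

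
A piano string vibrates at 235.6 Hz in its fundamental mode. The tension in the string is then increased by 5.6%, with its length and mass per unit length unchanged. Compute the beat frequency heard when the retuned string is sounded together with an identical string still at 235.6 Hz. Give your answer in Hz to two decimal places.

6.51 Hz

For a string, f ∝ √T, so the new frequency is 235.6·√1.056 = 242.1069 Hz.
f_beat = |242.1069 − 235.6| = 6.51 Hz.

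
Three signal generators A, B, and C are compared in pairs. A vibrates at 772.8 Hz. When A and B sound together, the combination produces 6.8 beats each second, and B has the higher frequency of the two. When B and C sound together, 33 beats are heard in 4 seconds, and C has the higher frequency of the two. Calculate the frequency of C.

787.85 Hz

B is above A, so f_B = 772.8 + 6.8 = 779.6 Hz.
B–C: Beat frequency = 33/4 = 8.25 Hz.
C is above B, so f_C = 779.6 + 8.25 = 787.85 Hz.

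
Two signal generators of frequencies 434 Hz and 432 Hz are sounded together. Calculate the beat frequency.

2 Hz

The beat frequency equals the magnitude of the frequency difference.
|434 − 432| = 2 Hz.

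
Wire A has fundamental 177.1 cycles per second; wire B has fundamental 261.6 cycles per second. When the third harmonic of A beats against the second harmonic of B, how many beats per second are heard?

8.1 Hz

Third harmonic of the first: 3·177.1 = 531.3 Hz.
Second harmonic of the second: 2·261.6 = 523.2 Hz.
f_beat = |531.3 − 523.2| = 8.1 Hz.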